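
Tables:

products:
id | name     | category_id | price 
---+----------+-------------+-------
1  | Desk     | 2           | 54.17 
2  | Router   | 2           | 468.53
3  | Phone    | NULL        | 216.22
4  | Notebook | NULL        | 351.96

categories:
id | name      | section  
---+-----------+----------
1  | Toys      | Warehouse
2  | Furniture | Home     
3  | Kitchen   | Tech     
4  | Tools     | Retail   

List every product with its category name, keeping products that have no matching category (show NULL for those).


LEFT JOIN keeps every row from products (the left table); where category_id has no match in categories, the category columns become NULL. Walk through each product:
  - product 1 (Desk): category_id=2 -> matches Furniture
  - product 2 (Router): category_id=2 -> matches Furniture
  - product 3 (Phone): category_id=NULL, no match -> kept with NULL
  - product 4 (Notebook): category_id=NULL, no match -> kept with NULL
All 4 rows appear; 2 have NULL category.

SQL:
SELECT a.name, b.name AS category
FROM products a
LEFT JOIN categories b ON a.category_id = b.id

Result:
name     | category 
---------+----------
Desk     | Furniture
Router   | Furniture
Phone    | NULL     
Notebook | NULL     


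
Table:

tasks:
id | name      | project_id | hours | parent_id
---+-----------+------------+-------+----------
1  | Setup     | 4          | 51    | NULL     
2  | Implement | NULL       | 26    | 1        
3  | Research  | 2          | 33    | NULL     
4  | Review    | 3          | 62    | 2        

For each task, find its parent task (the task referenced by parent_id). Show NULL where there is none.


This is a self-join: tasks is joined to a second copy of itself, matching each row's parent_id to another row's id. Use LEFT JOIN so rows with parent_id=NULL are kept.
  - task 1 (Setup): parent_id=NULL -> NULL
  - task 2 (Implement): parent_id=1 -> Setup
  - task 3 (Research): parent_id=NULL -> NULL
  - task 4 (Review): parent_id=2 -> Implement

SQL:
SELECT a.name AS item, b.name AS parent
FROM tasks a
LEFT JOIN tasks b ON a.parent_id = b.id

Result:
item      | parent   
----------+----------
Setup     | NULL     
Implement | Setup    
Research  | NULL     
Review    | Implement


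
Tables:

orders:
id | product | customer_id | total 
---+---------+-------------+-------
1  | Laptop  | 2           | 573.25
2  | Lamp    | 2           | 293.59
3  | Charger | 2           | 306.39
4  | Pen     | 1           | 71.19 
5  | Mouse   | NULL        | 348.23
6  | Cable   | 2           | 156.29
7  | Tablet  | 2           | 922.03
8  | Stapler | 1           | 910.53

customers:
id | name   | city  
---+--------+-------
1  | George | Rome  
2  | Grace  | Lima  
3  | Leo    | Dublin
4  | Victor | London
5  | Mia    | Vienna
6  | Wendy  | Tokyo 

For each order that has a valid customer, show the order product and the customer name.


INNER JOIN keeps only orders rows whose customer_id matches an id in customers. Walk through each order:
  - order 1 (Laptop): customer_id=2 -> matches Grace
  - order 2 (Lamp): customer_id=2 -> matches Grace
  - order 3 (Charger): customer_id=2 -> matches Grace
  - order 4 (Pen): customer_id=1 -> matches George
  - order 5 (Mouse): customer_id=NULL, no match -> dropped
  - order 6 (Cable): customer_id=2 -> matches Grace
  - order 7 (Tablet): customer_id=2 -> matches Grace
  - order 8 (Stapler): customer_id=1 -> matches George
So 1 of 8 rows is dropped.

SQL:
SELECT a.product, b.name AS customer
FROM orders a
INNER JOIN customers b ON a.customer_id = b.id

Result:
product | customer
--------+---------
Laptop  | Grace   
Lamp    | Grace   
Charger | Grace   
Pen     | George  
Cable   | Grace   
Tablet  | Grace   
Stapler | George  


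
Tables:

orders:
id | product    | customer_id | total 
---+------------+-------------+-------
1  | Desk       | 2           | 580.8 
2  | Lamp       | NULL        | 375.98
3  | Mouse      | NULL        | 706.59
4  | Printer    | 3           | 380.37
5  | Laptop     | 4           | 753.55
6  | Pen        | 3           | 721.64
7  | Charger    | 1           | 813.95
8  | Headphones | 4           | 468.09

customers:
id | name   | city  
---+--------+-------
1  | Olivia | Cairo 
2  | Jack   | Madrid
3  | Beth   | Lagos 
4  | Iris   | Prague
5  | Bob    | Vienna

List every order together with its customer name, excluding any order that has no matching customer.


INNER JOIN keeps only orders rows whose customer_id matches an id in customers. Walk through each order:
  - order 1 (Desk): customer_id=2 -> matches Jack
  - order 2 (Lamp): customer_id=NULL, no match -> dropped
  - order 3 (Mouse): customer_id=NULL, no match -> dropped
  - order 4 (Printer): customer_id=3 -> matches Beth
  - order 5 (Laptop): customer_id=4 -> matches Iris
  - order 6 (Pen): customer_id=3 -> matches Beth
  - order 7 (Charger): customer_id=1 -> matches Olivia
  - order 8 (Headphones): customer_id=4 -> matches Iris
So 2 of 8 rows are dropped.

SQL:
SELECT a.product, b.name AS customer
FROM orders a
INNER JOIN customers b ON a.customer_id = b.id

Result:
product    | customer
-----------+---------
Desk       | Jack    
Printer    | Beth    
Laptop     | Iris    
Pen        | Beth    
Charger    | Olivia  
Headphones | Iris    


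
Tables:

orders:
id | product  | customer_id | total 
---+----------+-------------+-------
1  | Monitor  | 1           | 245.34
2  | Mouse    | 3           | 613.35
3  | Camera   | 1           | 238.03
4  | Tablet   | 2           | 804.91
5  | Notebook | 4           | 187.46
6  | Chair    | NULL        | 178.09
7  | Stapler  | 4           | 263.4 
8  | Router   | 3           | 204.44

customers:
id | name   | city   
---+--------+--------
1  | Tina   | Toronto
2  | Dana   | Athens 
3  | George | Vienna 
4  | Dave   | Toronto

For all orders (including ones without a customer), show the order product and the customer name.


LEFT JOIN keeps every row from orders (the left table); where customer_id has no match in customers, the customer columns become NULL. Walk through each order:
  - order 1 (Monitor): customer_id=1 -> matches Tina
  - order 2 (Mouse): customer_id=3 -> matches George
  - order 3 (Camera): customer_id=1 -> matches Tina
  - order 4 (Tablet): customer_id=2 -> matches Dana
  - order 5 (Notebook): customer_id=4 -> matches Dave
  - order 6 (Chair): customer_id=NULL, no match -> kept with NULL
  - order 7 (Stapler): customer_id=4 -> matches Dave
  - order 8 (Router): customer_id=3 -> matches George
All 8 rows appear; 1 has NULL customer.

SQL:
SELECT a.product, b.name AS customer
FROM orders a
LEFT JOIN customers b ON a.customer_id = b.id

Result:
product  | customer
---------+---------
Monitor  | Tina    
Mouse    | George  
Camera   | Tina    
Tablet   | Dana    
Notebook | Dave    
Chair    | NULL    
Stapler  | Dave    
Router   | George  


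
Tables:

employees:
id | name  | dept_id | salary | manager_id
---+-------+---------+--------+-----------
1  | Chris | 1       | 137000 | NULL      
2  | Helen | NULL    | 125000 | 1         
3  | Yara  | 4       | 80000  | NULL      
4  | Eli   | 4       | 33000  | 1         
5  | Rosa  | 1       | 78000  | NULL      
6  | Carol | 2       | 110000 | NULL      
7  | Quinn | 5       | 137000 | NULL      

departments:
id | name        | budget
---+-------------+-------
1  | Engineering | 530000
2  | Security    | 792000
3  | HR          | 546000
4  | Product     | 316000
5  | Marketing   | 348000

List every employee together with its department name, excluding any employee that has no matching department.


INNER JOIN keeps only employees rows whose dept_id matches an id in departments. Walk through each employee:
  - employee 1 (Chris): dept_id=1 -> matches Engineering
  - employee 2 (Helen): dept_id=NULL, no match -> dropped
  - employee 3 (Yara): dept_id=4 -> matches Product
  - employee 4 (Eli): dept_id=4 -> matches Product
  - employee 5 (Rosa): dept_id=1 -> matches Engineering
  - employee 6 (Carol): dept_id=2 -> matches Security
  - employee 7 (Quinn): dept_id=5 -> matches Marketing
So 1 of 7 rows is dropped.

SQL:
SELECT a.name, b.name AS department
FROM employees a
INNER JOIN departments b ON a.dept_id = b.id

Result:
name  | department 
------+------------
Chris | Engineering
Yara  | Product    
Eli   | Product    
Rosa  | Engineering
Carol | Security   
Quinn | Marketing  


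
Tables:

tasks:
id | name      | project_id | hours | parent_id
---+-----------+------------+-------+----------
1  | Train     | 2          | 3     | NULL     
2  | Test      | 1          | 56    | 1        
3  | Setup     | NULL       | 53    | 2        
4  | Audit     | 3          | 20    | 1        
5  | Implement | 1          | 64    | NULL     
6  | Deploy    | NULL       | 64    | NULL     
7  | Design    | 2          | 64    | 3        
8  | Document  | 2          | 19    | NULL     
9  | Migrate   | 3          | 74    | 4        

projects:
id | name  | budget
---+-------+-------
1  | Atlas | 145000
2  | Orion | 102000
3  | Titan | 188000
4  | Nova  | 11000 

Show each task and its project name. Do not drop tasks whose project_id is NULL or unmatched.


LEFT JOIN keeps every row from tasks (the left table); where project_id has no match in projects, the project columns become NULL. Walk through each task:
  - task 1 (Train): project_id=2 -> matches Orion
  - task 2 (Test): project_id=1 -> matches Atlas
  - task 3 (Setup): project_id=NULL, no match -> kept with NULL
  - task 4 (Audit): project_id=3 -> matches Titan
  - task 5 (Implement): project_id=1 -> matches Atlas
  - task 6 (Deploy): project_id=NULL, no match -> kept with NULL
  - task 7 (Design): project_id=2 -> matches Orion
  - task 8 (Document): project_id=2 -> matches Orion
  - task 9 (Migrate): project_id=3 -> matches Titan
All 9 rows appear; 2 have NULL project.

SQL:
SELECT a.name, b.name AS project
FROM tasks a
LEFT JOIN projects b ON a.project_id = b.id

Result:
name      | project
----------+--------
Train     | Orion  
Test      | Atlas  
Setup     | NULL   
Audit     | Titan  
Implement | Atlas  
Deploy    | NULL   
Design    | Orion  
Document  | Orion  
Migrate   | Titan  


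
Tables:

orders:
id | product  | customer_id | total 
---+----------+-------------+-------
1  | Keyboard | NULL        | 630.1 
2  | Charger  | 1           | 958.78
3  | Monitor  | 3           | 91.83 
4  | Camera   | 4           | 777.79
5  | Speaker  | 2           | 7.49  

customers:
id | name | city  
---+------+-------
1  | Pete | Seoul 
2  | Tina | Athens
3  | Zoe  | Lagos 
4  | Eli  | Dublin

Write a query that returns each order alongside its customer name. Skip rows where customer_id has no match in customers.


INNER JOIN keeps only orders rows whose customer_id matches an id in customers. Walk through each order:
  - order 1 (Keyboard): customer_id=NULL, no match -> dropped
  - order 2 (Charger): customer_id=1 -> matches Pete
  - order 3 (Monitor): customer_id=3 -> matches Zoe
  - order 4 (Camera): customer_id=4 -> matches Eli
  - order 5 (Speaker): customer_id=2 -> matches Tina
So 1 of 5 rows is dropped.

SQL:
SELECT a.product, b.name AS customer
FROM orders a
INNER JOIN customers b ON a.customer_id = b.id

Result:
product | customer
--------+---------
Charger | Pete    
Monitor | Zoe     
Camera  | Eli     
Speaker | Tina    


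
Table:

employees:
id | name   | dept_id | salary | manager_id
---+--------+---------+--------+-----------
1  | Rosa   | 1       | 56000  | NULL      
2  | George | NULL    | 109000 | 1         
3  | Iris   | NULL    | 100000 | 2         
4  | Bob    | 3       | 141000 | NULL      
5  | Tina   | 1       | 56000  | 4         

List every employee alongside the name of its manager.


This is a self-join: employees is joined to a second copy of itself, matching each row's manager_id to another row's id. Use LEFT JOIN so rows with manager_id=NULL are kept.
  - employee 1 (Rosa): manager_id=NULL -> NULL
  - employee 2 (George): manager_id=1 -> Rosa
  - employee 3 (Iris): manager_id=2 -> George
  - employee 4 (Bob): manager_id=NULL -> NULL
  - employee 5 (Tina): manager_id=4 -> Bob

SQL:
SELECT a.name AS item, b.name AS manager
FROM employees a
LEFT JOIN employees b ON a.manager_id = b.id

Result:
item   | manager
-------+--------
Rosa   | NULL   
George | Rosa   
Iris   | George 
Bob    | NULL   
Tina   | Bob    


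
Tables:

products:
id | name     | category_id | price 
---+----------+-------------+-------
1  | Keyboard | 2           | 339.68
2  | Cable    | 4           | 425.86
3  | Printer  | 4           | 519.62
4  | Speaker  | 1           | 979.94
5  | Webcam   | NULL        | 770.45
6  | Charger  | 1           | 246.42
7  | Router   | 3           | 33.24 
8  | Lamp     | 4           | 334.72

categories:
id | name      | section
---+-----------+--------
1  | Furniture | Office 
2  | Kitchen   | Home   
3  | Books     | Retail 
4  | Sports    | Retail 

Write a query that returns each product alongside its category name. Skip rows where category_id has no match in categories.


INNER JOIN keeps only products rows whose category_id matches an id in categories. Walk through each product:
  - product 1 (Keyboard): category_id=2 -> matches Kitchen
  - product 2 (Cable): category_id=4 -> matches Sports
  - product 3 (Printer): category_id=4 -> matches Sports
  - product 4 (Speaker): category_id=1 -> matches Furniture
  - product 5 (Webcam): category_id=NULL, no match -> dropped
  - product 6 (Charger): category_id=1 -> matches Furniture
  - product 7 (Router): category_id=3 -> matches Books
  - product 8 (Lamp): category_id=4 -> matches Sports
So 1 of 8 rows is dropped.

SQL:
SELECT a.name, b.name AS category
FROM products a
INNER JOIN categories b ON a.category_id = b.id

Result:
name     | category 
---------+----------
Keyboard | Kitchen  
Cable    | Sports   
Printer  | Sports   
Speaker  | Furniture
Charger  | Furniture
Router   | Books    
Lamp     | Sports   


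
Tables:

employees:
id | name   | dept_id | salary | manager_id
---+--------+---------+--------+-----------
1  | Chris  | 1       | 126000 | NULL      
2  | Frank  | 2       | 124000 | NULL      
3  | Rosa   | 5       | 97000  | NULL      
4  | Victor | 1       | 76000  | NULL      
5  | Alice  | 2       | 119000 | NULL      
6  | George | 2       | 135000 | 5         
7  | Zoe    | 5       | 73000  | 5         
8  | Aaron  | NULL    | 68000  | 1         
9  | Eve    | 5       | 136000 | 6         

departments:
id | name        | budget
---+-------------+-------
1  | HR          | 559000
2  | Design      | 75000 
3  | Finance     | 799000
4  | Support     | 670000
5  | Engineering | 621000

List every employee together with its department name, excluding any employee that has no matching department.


INNER JOIN keeps only employees rows whose dept_id matches an id in departments. Walk through each employee:
  - employee 1 (Chris): dept_id=1 -> matches HR
  - employee 2 (Frank): dept_id=2 -> matches Design
  - employee 3 (Rosa): dept_id=5 -> matches Engineering
  - employee 4 (Victor): dept_id=1 -> matches HR
  - employee 5 (Alice): dept_id=2 -> matches Design
  - employee 6 (George): dept_id=2 -> matches Design
  - employee 7 (Zoe): dept_id=5 -> matches Engineering
  - employee 8 (Aaron): dept_id=NULL, no match -> dropped
  - employee 9 (Eve): dept_id=5 -> matches Engineering
So 1 of 9 rows is dropped.

SQL:
SELECT a.name, b.name AS department
FROM employees a
INNER JOIN departments b ON a.dept_id = b.id

Result:
name   | department 
-------+------------
Chris  | HR         
Frank  | Design     
Rosa   | Engineering
Victor | HR         
Alice  | Design     
George | Design     
Zoe    | Engineering
Eve    | Engineering


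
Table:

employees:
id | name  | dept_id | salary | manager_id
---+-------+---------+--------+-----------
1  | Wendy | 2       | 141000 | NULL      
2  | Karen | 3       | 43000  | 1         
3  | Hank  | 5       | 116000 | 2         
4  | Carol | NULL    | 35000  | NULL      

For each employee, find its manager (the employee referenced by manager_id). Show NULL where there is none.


This is a self-join: employees is joined to a second copy of itself, matching each row's manager_id to another row's id. Use LEFT JOIN so rows with manager_id=NULL are kept.
  - employee 1 (Wendy): manager_id=NULL -> NULL
  - employee 2 (Karen): manager_id=1 -> Wendy
  - employee 3 (Hank): manager_id=2 -> Karen
  - employee 4 (Carol): manager_id=NULL -> NULL

SQL:
SELECT a.name AS item, b.name AS manager
FROM employees a
LEFT JOIN employees b ON a.manager_id = b.id

Result:
item  | manager
------+--------
Wendy | NULL   
Karen | Wendy  
Hank  | Karen  
Carol | NULL   


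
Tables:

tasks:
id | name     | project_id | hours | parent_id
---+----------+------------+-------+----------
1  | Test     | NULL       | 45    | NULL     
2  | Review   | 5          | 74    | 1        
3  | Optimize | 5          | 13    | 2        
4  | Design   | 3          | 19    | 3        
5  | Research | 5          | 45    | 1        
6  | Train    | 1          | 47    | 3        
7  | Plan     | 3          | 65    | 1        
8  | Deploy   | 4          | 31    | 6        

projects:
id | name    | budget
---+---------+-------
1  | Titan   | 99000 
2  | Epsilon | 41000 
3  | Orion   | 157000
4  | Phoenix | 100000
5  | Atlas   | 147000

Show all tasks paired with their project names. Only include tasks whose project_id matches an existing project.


INNER JOIN keeps only tasks rows whose project_id matches an id in projects. Walk through each task:
  - task 1 (Test): project_id=NULL, no match -> dropped
  - task 2 (Review): project_id=5 -> matches Atlas
  - task 3 (Optimize): project_id=5 -> matches Atlas
  - task 4 (Design): project_id=3 -> matches Orion
  - task 5 (Research): project_id=5 -> matches Atlas
  - task 6 (Train): project_id=1 -> matches Titan
  - task 7 (Plan): project_id=3 -> matches Orion
  - task 8 (Deploy): project_id=4 -> matches Phoenix
So 1 of 8 rows is dropped.

SQL:
SELECT a.name, b.name AS project
FROM tasks a
INNER JOIN projects b ON a.project_id = b.id

Result:
name     | project
---------+--------
Review   | Atlas  
Optimize | Atlas  
Design   | Orion  
Research | Atlas  
Train    | Titan  
Plan     | Orion  
Deploy   | Phoenix


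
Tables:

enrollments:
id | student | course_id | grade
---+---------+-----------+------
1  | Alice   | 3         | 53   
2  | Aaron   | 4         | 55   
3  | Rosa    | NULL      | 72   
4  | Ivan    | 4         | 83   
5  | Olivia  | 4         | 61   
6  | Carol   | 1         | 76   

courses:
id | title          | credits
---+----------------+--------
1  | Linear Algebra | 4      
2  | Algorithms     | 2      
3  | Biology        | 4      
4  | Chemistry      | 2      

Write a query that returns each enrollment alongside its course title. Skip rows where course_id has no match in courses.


INNER JOIN keeps only enrollments rows whose course_id matches an id in courses. Walk through each enrollment:
  - enrollment 1 (Alice): course_id=3 -> matches Biology
  - enrollment 2 (Aaron): course_id=4 -> matches Chemistry
  - enrollment 3 (Rosa): course_id=NULL, no match -> dropped
  - enrollment 4 (Ivan): course_id=4 -> matches Chemistry
  - enrollment 5 (Olivia): course_id=4 -> matches Chemistry
  - enrollment 6 (Carol): course_id=1 -> matches Linear Algebra
So 1 of 6 rows is dropped.

SQL:
SELECT a.student, b.title AS course
FROM enrollments a
INNER JOIN courses b ON a.course_id = b.id

Result:
student | course        
--------+---------------
Alice   | Biology       
Aaron   | Chemistry     
Ivan    | Chemistry     
Olivia  | Chemistry     
Carol   | Linear Algebra


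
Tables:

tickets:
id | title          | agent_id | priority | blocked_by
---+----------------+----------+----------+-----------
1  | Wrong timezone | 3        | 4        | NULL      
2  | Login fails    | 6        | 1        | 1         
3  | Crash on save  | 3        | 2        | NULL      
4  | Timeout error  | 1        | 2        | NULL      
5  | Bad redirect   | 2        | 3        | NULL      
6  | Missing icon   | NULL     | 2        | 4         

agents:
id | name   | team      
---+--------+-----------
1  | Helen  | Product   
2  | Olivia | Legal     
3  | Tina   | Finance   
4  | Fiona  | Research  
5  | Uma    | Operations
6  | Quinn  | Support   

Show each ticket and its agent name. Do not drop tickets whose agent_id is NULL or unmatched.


LEFT JOIN keeps every row from tickets (the left table); where agent_id has no match in agents, the agent columns become NULL. Walk through each ticket:
  - ticket 1 (Wrong timezone): agent_id=3 -> matches Tina
  - ticket 2 (Login fails): agent_id=6 -> matches Quinn
  - ticket 3 (Crash on save): agent_id=3 -> matches Tina
  - ticket 4 (Timeout error): agent_id=1 -> matches Helen
  - ticket 5 (Bad redirect): agent_id=2 -> matches Olivia
  - ticket 6 (Missing icon): agent_id=NULL, no match -> kept with NULL
All 6 rows appear; 1 has NULL agent.

SQL:
SELECT a.title, b.name AS agent
FROM tickets a
LEFT JOIN agents b ON a.agent_id = b.id

Result:
title          | agent 
---------------+-------
Wrong timezone | Tina  
Login fails    | Quinn 
Crash on save  | Tina  
Timeout error  | Helen 
Bad redirect   | Olivia
Missing icon   | NULL  


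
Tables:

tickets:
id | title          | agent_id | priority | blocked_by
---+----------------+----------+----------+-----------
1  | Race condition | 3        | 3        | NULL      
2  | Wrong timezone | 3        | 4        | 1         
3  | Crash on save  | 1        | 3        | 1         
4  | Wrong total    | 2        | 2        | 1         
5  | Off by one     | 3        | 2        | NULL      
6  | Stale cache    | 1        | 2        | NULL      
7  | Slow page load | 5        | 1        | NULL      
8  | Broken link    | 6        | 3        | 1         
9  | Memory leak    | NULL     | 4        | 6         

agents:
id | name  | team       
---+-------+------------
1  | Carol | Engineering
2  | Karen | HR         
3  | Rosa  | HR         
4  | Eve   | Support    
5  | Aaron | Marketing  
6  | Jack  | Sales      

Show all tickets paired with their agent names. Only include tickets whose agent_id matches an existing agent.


INNER JOIN keeps only tickets rows whose agent_id matches an id in agents. Walk through each ticket:
  - ticket 1 (Race condition): agent_id=3 -> matches Rosa
  - ticket 2 (Wrong timezone): agent_id=3 -> matches Rosa
  - ticket 3 (Crash on save): agent_id=1 -> matches Carol
  - ticket 4 (Wrong total): agent_id=2 -> matches Karen
  - ticket 5 (Off by one): agent_id=3 -> matches Rosa
  - ticket 6 (Stale cache): agent_id=1 -> matches Carol
  - ticket 7 (Slow page load): agent_id=5 -> matches Aaron
  - ticket 8 (Broken link): agent_id=6 -> matches Jack
  - ticket 9 (Memory leak): agent_id=NULL, no match -> dropped
So 1 of 9 rows is dropped.

SQL:
SELECT a.title, b.name AS agent
FROM tickets a
INNER JOIN agents b ON a.agent_id = b.id

Result:
title          | agent
---------------+------
Race condition | Rosa 
Wrong timezone | Rosa 
Crash on save  | Carol
Wrong total    | Karen
Off by one     | Rosa 
Stale cache    | Carol
Slow page load | Aaron
Broken link    | Jack 


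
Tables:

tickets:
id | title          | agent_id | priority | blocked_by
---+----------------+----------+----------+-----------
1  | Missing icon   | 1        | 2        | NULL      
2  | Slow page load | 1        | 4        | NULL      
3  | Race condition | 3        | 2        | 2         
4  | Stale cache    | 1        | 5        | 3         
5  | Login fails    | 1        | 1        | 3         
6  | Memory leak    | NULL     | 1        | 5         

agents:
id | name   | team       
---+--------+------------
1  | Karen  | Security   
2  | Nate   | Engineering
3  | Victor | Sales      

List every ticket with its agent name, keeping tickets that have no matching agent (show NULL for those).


LEFT JOIN keeps every row from tickets (the left table); where agent_id has no match in agents, the agent columns become NULL. Walk through each ticket:
  - ticket 1 (Missing icon): agent_id=1 -> matches Karen
  - ticket 2 (Slow page load): agent_id=1 -> matches Karen
  - ticket 3 (Race condition): agent_id=3 -> matches Victor
  - ticket 4 (Stale cache): agent_id=1 -> matches Karen
  - ticket 5 (Login fails): agent_id=1 -> matches Karen
  - ticket 6 (Memory leak): agent_id=NULL, no match -> kept with NULL
All 6 rows appear; 1 has NULL agent.

SQL:
SELECT a.title, b.name AS agent
FROM tickets a
LEFT JOIN agents b ON a.agent_id = b.id

Result:
title          | agent 
---------------+-------
Missing icon   | Karen 
Slow page load | Karen 
Race condition | Victor
Stale cache    | Karen 
Login fails    | Karen 
Memory leak    | NULL  


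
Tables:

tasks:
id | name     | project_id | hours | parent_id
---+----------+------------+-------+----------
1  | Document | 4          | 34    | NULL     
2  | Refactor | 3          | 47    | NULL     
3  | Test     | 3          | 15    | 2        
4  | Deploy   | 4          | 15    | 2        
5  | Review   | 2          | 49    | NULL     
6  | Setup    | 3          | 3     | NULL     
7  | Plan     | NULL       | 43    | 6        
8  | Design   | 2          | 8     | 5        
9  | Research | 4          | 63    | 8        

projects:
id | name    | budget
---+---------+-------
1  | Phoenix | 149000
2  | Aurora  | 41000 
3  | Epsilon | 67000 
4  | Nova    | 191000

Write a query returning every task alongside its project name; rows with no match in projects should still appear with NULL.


LEFT JOIN keeps every row from tasks (the left table); where project_id has no match in projects, the project columns become NULL. Walk through each task:
  - task 1 (Document): project_id=4 -> matches Nova
  - task 2 (Refactor): project_id=3 -> matches Epsilon
  - task 3 (Test): project_id=3 -> matches Epsilon
  - task 4 (Deploy): project_id=4 -> matches Nova
  - task 5 (Review): project_id=2 -> matches Aurora
  - task 6 (Setup): project_id=3 -> matches Epsilon
  - task 7 (Plan): project_id=NULL, no match -> kept with NULL
  - task 8 (Design): project_id=2 -> matches Aurora
  - task 9 (Research): project_id=4 -> matches Nova
All 9 rows appear; 1 has NULL project.

SQL:
SELECT a.name, b.name AS project
FROM tasks a
LEFT JOIN projects b ON a.project_id = b.id

Result:
name     | project
---------+--------
Document | Nova   
Refactor | Epsilon
Test     | Epsilon
Deploy   | Nova   
Review   | Aurora 
Setup    | Epsilon
Plan     | NULL   
Design   | Aurora 
Research | Nova   


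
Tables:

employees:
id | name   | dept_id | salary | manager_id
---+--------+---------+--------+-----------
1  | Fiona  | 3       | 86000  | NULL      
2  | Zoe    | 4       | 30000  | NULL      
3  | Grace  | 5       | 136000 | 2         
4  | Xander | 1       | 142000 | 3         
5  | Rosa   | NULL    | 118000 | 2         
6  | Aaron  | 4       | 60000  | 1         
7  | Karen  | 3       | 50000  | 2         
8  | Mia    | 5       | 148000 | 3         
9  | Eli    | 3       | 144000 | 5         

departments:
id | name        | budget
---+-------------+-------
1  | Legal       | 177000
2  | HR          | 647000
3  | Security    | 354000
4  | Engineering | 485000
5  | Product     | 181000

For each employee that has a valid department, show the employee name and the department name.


INNER JOIN keeps only employees rows whose dept_id matches an id in departments. Walk through each employee:
  - employee 1 (Fiona): dept_id=3 -> matches Security
  - employee 2 (Zoe): dept_id=4 -> matches Engineering
  - employee 3 (Grace): dept_id=5 -> matches Product
  - employee 4 (Xander): dept_id=1 -> matches Legal
  - employee 5 (Rosa): dept_id=NULL, no match -> dropped
  - employee 6 (Aaron): dept_id=4 -> matches Engineering
  - employee 7 (Karen): dept_id=3 -> matches Security
  - employee 8 (Mia): dept_id=5 -> matches Product
  - employee 9 (Eli): dept_id=3 -> matches Security
So 1 of 9 rows is dropped.

SQL:
SELECT a.name, b.name AS department
FROM employees a
INNER JOIN departments b ON a.dept_id = b.id

Result:
name   | department 
-------+------------
Fiona  | Security   
Zoe    | Engineering
Grace  | Product    
Xander | Legal      
Aaron  | Engineering
Karen  | Security   
Mia    | Product    
Eli    | Security   


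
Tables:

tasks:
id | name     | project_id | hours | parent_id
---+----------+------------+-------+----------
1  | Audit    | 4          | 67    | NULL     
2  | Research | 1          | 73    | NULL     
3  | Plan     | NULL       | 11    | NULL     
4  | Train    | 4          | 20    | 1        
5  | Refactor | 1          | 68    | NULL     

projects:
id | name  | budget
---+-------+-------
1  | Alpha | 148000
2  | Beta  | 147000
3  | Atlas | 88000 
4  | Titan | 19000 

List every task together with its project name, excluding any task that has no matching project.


INNER JOIN keeps only tasks rows whose project_id matches an id in projects. Walk through each task:
  - task 1 (Audit): project_id=4 -> matches Titan
  - task 2 (Research): project_id=1 -> matches Alpha
  - task 3 (Plan): project_id=NULL, no match -> dropped
  - task 4 (Train): project_id=4 -> matches Titan
  - task 5 (Refactor): project_id=1 -> matches Alpha
So 1 of 5 rows is dropped.

SQL:
SELECT a.name, b.name AS project
FROM tasks a
INNER JOIN projects b ON a.project_id = b.id

Result:
name     | project
---------+--------
Audit    | Titan  
Research | Alpha  
Train    | Titan  
Refactor | Alpha  


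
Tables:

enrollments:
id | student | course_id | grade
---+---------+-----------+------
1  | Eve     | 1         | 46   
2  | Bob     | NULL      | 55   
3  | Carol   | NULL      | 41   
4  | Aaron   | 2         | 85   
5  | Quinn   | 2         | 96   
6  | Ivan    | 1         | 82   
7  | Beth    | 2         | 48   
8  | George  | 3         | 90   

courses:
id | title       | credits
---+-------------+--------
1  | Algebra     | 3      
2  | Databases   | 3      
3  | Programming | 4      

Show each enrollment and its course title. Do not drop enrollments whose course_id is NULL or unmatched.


LEFT JOIN keeps every row from enrollments (the left table); where course_id has no match in courses, the course columns become NULL. Walk through each enrollment:
  - enrollment 1 (Eve): course_id=1 -> matches Algebra
  - enrollment 2 (Bob): course_id=NULL, no match -> kept with NULL
  - enrollment 3 (Carol): course_id=NULL, no match -> kept with NULL
  - enrollment 4 (Aaron): course_id=2 -> matches Databases
  - enrollment 5 (Quinn): course_id=2 -> matches Databases
  - enrollment 6 (Ivan): course_id=1 -> matches Algebra
  - enrollment 7 (Beth): course_id=2 -> matches Databases
  - enrollment 8 (George): course_id=3 -> matches Programming
All 8 rows appear; 2 have NULL course.

SQL:
SELECT a.student, b.title AS course
FROM enrollments a
LEFT JOIN courses b ON a.course_id = b.id

Result:
student | course     
--------+------------
Eve     | Algebra    
Bob     | NULL       
Carol   | NULL       
Aaron   | Databases  
Quinn   | Databases  
Ivan    | Algebra    
Beth    | Databases  
George  | Programming


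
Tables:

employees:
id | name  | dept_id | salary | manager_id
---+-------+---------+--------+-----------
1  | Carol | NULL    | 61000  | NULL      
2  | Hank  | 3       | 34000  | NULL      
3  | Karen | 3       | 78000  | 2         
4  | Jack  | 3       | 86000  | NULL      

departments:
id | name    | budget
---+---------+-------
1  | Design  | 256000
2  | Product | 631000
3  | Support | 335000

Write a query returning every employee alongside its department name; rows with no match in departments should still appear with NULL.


LEFT JOIN keeps every row from employees (the left table); where dept_id has no match in departments, the department columns become NULL. Walk through each employee:
  - employee 1 (Carol): dept_id=NULL, no match -> kept with NULL
  - employee 2 (Hank): dept_id=3 -> matches Support
  - employee 3 (Karen): dept_id=3 -> matches Support
  - employee 4 (Jack): dept_id=3 -> matches Support
All 4 rows appear; 1 has NULL department.

SQL:
SELECT a.name, b.name AS department
FROM employees a
LEFT JOIN departments b ON a.dept_id = b.id

Result:
name  | department
------+-----------
Carol | NULL      
Hank  | Support   
Karen | Support   
Jack  | Support   


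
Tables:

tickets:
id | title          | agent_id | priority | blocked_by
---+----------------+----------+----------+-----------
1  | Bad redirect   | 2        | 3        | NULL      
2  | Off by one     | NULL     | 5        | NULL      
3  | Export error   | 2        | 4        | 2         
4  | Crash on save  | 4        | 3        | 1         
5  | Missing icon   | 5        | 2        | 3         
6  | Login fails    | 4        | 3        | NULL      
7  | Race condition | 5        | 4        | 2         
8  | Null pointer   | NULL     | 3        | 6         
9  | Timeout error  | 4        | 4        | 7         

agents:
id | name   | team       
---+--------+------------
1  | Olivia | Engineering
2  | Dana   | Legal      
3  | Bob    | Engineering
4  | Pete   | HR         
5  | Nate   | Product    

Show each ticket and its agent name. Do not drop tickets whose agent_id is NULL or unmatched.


LEFT JOIN keeps every row from tickets (the left table); where agent_id has no match in agents, the agent columns become NULL. Walk through each ticket:
  - ticket 1 (Bad redirect): agent_id=2 -> matches Dana
  - ticket 2 (Off by one): agent_id=NULL, no match -> kept with NULL
  - ticket 3 (Export error): agent_id=2 -> matches Dana
  - ticket 4 (Crash on save): agent_id=4 -> matches Pete
  - ticket 5 (Missing icon): agent_id=5 -> matches Nate
  - ticket 6 (Login fails): agent_id=4 -> matches Pete
  - ticket 7 (Race condition): agent_id=5 -> matches Nate
  - ticket 8 (Null pointer): agent_id=NULL, no match -> kept with NULL
  - ticket 9 (Timeout error): agent_id=4 -> matches Pete
All 9 rows appear; 2 have NULL agent.

SQL:
SELECT a.title, b.name AS agent
FROM tickets a
LEFT JOIN agents b ON a.agent_id = b.id

Result:
title          | agent
---------------+------
Bad redirect   | Dana 
Off by one     | NULL 
Export error   | Dana 
Crash on save  | Pete 
Missing icon   | Nate 
Login fails    | Pete 
Race condition | Nate 
Null pointer   | NULL 
Timeout error  | Pete 


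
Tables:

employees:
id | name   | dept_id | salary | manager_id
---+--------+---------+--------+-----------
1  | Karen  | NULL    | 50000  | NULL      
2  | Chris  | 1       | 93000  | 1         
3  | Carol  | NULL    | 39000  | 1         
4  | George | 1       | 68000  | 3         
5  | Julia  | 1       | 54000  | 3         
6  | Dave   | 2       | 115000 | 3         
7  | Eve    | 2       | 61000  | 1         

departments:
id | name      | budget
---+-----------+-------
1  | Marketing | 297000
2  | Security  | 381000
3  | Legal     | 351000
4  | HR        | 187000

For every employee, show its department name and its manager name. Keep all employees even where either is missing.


Two LEFT JOINs from the same base table employees: one to departments via dept_id, one to employees itself via manager_id. Both are LEFT so every employee is preserved.
Match against departments:
  - employee 1 (Karen): dept_id=NULL, no match -> kept with NULL
  - employee 2 (Chris): dept_id=1 -> matches Marketing
  - employee 3 (Carol): dept_id=NULL, no match -> kept with NULL
  - employee 4 (George): dept_id=1 -> matches Marketing
  - employee 5 (Julia): dept_id=1 -> matches Marketing
  - employee 6 (Dave): dept_id=2 -> matches Security
  - employee 7 (Eve): dept_id=2 -> matches Security
Match against employees (self):
  - employee 1 (Karen): manager_id=NULL -> NULL
  - employee 2 (Chris): manager_id=1 -> Karen
  - employee 3 (Carol): manager_id=1 -> Karen
  - employee 4 (George): manager_id=3 -> Carol
  - employee 5 (Julia): manager_id=3 -> Carol
  - employee 6 (Dave): manager_id=3 -> Carol
  - employee 7 (Eve): manager_id=1 -> Karen

SQL:
SELECT a.name, b.name AS department, c.name AS manager
FROM employees a
LEFT JOIN departments b ON a.dept_id = b.id
LEFT JOIN employees c ON a.manager_id = c.id

Result:
name   | department | manager
-------+------------+--------
Karen  | NULL       | NULL   
Chris  | Marketing  | Karen  
Carol  | NULL       | Karen  
George | Marketing  | Carol  
Julia  | Marketing  | Carol  
Dave   | Security   | Carol  
Eve    | Security   | Karen  


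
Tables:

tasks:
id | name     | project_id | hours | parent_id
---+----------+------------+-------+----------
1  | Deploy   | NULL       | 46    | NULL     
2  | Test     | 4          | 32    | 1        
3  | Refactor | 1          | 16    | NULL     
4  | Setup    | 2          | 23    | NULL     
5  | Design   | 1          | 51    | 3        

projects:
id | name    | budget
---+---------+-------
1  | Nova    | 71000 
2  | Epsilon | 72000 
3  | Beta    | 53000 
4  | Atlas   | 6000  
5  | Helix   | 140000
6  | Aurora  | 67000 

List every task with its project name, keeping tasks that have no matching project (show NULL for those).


LEFT JOIN keeps every row from tasks (the left table); where project_id has no match in projects, the project columns become NULL. Walk through each task:
  - task 1 (Deploy): project_id=NULL, no match -> kept with NULL
  - task 2 (Test): project_id=4 -> matches Atlas
  - task 3 (Refactor): project_id=1 -> matches Nova
  - task 4 (Setup): project_id=2 -> matches Epsilon
  - task 5 (Design): project_id=1 -> matches Nova
All 5 rows appear; 1 has NULL project.

SQL:
SELECT a.name, b.name AS project
FROM tasks a
LEFT JOIN projects b ON a.project_id = b.id

Result:
name     | project
---------+--------
Deploy   | NULL   
Test     | Atlas  
Refactor | Nova   
Setup    | Epsilon
Design   | Nova   


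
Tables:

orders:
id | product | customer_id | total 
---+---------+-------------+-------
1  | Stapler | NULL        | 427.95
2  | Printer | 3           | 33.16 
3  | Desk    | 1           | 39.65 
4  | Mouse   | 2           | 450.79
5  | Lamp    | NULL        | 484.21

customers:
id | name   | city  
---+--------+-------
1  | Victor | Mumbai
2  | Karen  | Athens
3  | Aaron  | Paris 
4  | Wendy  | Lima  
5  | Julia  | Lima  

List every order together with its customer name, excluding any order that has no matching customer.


INNER JOIN keeps only orders rows whose customer_id matches an id in customers. Walk through each order:
  - order 1 (Stapler): customer_id=NULL, no match -> dropped
  - order 2 (Printer): customer_id=3 -> matches Aaron
  - order 3 (Desk): customer_id=1 -> matches Victor
  - order 4 (Mouse): customer_id=2 -> matches Karen
  - order 5 (Lamp): customer_id=NULL, no match -> dropped
So 2 of 5 rows are dropped.

SQL:
SELECT a.product, b.name AS customer
FROM orders a
INNER JOIN customers b ON a.customer_id = b.id

Result:
product | customer
--------+---------
Printer | Aaron   
Desk    | Victor  
Mouse   | Karen   


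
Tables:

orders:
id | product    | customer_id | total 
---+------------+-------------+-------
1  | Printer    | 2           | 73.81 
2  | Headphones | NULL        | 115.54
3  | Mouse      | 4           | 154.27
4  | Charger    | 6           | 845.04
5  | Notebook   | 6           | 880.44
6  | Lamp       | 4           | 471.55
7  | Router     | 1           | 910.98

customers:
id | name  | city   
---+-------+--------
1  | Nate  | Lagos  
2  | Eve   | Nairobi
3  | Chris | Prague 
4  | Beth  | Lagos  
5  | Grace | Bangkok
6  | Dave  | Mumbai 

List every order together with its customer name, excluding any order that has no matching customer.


INNER JOIN keeps only orders rows whose customer_id matches an id in customers. Walk through each order:
  - order 1 (Printer): customer_id=2 -> matches Eve
  - order 2 (Headphones): customer_id=NULL, no match -> dropped
  - order 3 (Mouse): customer_id=4 -> matches Beth
  - order 4 (Charger): customer_id=6 -> matches Dave
  - order 5 (Notebook): customer_id=6 -> matches Dave
  - order 6 (Lamp): customer_id=4 -> matches Beth
  - order 7 (Router): customer_id=1 -> matches Nate
So 1 of 7 rows is dropped.

SQL:
SELECT a.product, b.name AS customer
FROM orders a
INNER JOIN customers b ON a.customer_id = b.id

Result:
product  | customer
---------+---------
Printer  | Eve     
Mouse    | Beth    
Charger  | Dave    
Notebook | Dave    
Lamp     | Beth    
Router   | Nate    


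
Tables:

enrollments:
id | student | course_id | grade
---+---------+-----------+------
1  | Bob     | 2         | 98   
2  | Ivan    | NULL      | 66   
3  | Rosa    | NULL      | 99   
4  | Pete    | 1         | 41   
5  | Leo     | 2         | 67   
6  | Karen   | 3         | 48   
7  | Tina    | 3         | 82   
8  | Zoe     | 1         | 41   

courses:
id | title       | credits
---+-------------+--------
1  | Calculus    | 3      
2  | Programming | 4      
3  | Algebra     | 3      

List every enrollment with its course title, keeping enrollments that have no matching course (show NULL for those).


LEFT JOIN keeps every row from enrollments (the left table); where course_id has no match in courses, the course columns become NULL. Walk through each enrollment:
  - enrollment 1 (Bob): course_id=2 -> matches Programming
  - enrollment 2 (Ivan): course_id=NULL, no match -> kept with NULL
  - enrollment 3 (Rosa): course_id=NULL, no match -> kept with NULL
  - enrollment 4 (Pete): course_id=1 -> matches Calculus
  - enrollment 5 (Leo): course_id=2 -> matches Programming
  - enrollment 6 (Karen): course_id=3 -> matches Algebra
  - enrollment 7 (Tina): course_id=3 -> matches Algebra
  - enrollment 8 (Zoe): course_id=1 -> matches Calculus
All 8 rows appear; 2 have NULL course.

SQL:
SELECT a.student, b.title AS course
FROM enrollments a
LEFT JOIN courses b ON a.course_id = b.id

Result:
student | course     
--------+------------
Bob     | Programming
Ivan    | NULL       
Rosa    | NULL       
Pete    | Calculus   
Leo     | Programming
Karen   | Algebra    
Tina    | Algebra    
Zoe     | Calculus   
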